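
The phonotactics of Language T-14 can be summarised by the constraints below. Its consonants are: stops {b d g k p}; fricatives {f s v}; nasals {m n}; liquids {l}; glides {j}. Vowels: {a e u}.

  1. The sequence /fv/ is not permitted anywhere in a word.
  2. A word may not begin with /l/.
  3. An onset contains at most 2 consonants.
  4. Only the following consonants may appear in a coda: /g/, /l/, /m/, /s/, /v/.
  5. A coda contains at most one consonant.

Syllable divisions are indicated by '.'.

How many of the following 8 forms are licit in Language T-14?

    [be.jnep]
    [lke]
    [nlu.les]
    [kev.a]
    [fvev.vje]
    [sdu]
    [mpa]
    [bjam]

5

[be.jnep] — violates constraint 4: syllable 2 coda contains /p/, which is not a licensed coda consonant → illicit
[lke] — violates constraint 2: word begins with /l/ → illicit
[nlu.les] — σ1 onset /nl/ (2C), coda /∅/ ok; σ2 onset /l/, coda /s/ ok → licit
[kev.a] — σ1 onset /k/, coda /v/ ok; σ2 onset /∅/, coda /∅/ ok → licit
[fvev.vje] — violates constraint 1: contains banned sequence /fv/ → illicit
[sdu] — σ1 onset /sd/ (2C), coda /∅/ ok → licit
[mpa] — σ1 onset /mp/ (2C), coda /∅/ ok → licit
[bjam] — σ1 onset /bj/ (2C), coda /m/ ok → licit
Licit: [nlu.les], [kev.a], [sdu], [mpa], [bjam] → 5.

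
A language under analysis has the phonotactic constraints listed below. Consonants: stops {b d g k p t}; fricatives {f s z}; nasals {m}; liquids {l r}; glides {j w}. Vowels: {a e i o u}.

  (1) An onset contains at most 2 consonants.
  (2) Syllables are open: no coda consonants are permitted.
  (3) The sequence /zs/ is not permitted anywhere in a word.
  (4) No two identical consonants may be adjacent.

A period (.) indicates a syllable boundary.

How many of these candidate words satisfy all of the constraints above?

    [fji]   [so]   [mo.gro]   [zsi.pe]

3

[fji] — σ1 onset /fj/ (2C), coda /∅/ ok → well-formed
[so] — σ1 onset /s/, coda /∅/ ok → well-formed
[mo.gro] — σ1 onset /m/, coda /∅/ ok; σ2 onset /gr/ (2C), coda /∅/ ok → well-formed
[zsi.pe] — violates constraint 3: contains banned sequence /zs/ → ill-formed
Well-formed: [fji], [so], [mo.gro] → 3.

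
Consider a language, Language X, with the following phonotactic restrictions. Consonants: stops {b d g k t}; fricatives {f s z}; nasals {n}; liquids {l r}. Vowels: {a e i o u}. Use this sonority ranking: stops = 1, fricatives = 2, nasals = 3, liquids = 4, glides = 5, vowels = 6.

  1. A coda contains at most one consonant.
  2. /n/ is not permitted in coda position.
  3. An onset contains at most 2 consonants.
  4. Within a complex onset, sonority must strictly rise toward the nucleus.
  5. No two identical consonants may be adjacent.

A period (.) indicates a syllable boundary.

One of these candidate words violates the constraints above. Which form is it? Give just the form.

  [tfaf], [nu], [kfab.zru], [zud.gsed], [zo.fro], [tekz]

[tekz]

[tfaf] — σ1 onset /tf/ (1→2 rises), coda /f/ ok → licit
[nu] — σ1 onset /n/, coda /∅/ ok → licit
[kfab.zru] — σ1 onset /kf/ (1→2 rises), coda /b/ ok; σ2 onset /zr/ (2→4 rises), coda /∅/ ok → licit
[zud.gsed] — σ1 onset /z/, coda /d/ ok; σ2 onset /gs/ (1→2 rises), coda /d/ ok → licit
[zo.fro] — σ1 onset /z/, coda /∅/ ok; σ2 onset /fr/ (2→4 rises), coda /∅/ ok → licit
[tekz] — violates constraint 1: syllable 1 coda /kz/ has 2 consonants (> 1) → illicit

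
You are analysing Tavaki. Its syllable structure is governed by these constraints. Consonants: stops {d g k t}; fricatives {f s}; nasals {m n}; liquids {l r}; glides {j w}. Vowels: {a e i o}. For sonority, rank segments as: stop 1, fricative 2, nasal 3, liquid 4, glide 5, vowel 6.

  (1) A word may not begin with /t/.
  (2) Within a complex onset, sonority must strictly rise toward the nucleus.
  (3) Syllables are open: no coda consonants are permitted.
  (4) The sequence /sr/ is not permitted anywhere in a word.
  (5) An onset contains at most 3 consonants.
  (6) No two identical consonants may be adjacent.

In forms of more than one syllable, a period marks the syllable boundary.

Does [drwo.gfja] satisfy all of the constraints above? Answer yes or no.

[drwo.gfja] — σ1 onset /drw/ (1→4→5 rises), coda /∅/ ok; σ2 onset /gfj/ (1→2→5 rises), coda /∅/ ok → phonotactically legal

yes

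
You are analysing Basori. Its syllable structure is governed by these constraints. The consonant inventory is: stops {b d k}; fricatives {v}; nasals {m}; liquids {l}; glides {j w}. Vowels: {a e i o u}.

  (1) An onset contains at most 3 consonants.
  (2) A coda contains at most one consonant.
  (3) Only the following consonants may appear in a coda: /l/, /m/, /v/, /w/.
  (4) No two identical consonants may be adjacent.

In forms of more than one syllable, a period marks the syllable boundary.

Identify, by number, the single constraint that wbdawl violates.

2

wbdawl: syllable 1 coda /wl/ has 2 consonants (> 1).
This is a violation of constraint 2: "A coda contains at most one consonant."
The remaining constraints (1, 3, 4) are satisfied.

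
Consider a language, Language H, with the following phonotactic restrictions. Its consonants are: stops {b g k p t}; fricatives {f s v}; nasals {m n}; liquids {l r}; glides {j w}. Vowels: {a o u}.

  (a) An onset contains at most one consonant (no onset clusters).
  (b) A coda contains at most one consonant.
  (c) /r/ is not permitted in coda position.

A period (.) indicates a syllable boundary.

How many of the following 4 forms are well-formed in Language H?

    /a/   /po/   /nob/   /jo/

/a/ — σ1 onset /∅/, coda /∅/ ok → well-formed
/po/ — σ1 onset /p/, coda /∅/ ok → well-formed
/nob/ — σ1 onset /n/, coda /b/ ok → well-formed
/jo/ — σ1 onset /j/, coda /∅/ ok → well-formed
Well-formed: /a/, /po/, /nob/, /jo/ → 4.

4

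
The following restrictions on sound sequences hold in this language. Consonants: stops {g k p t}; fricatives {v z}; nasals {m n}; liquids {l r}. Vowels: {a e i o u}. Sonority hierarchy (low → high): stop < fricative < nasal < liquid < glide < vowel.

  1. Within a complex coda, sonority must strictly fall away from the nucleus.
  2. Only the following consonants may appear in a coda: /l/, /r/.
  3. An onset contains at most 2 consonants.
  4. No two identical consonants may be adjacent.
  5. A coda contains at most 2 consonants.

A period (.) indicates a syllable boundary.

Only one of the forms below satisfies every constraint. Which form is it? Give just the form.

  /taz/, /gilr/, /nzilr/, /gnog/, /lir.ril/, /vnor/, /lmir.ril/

/taz/ — violates constraint 2: syllable 1 coda contains /z/, which is not a licensed coda consonant → not permitted
/gilr/ — violates constraint 1: syllable 1 coda /lr/: /l/ (liquid, 4) → /r/ (liquid, 4) does not fall → not permitted
/nzilr/ — violates constraint 1: syllable 1 coda /lr/: /l/ (liquid, 4) → /r/ (liquid, 4) does not fall → not permitted
/gnog/ — violates constraint 2: syllable 1 coda contains /g/, which is not a licensed coda consonant → not permitted
/lir.ril/ — violates constraint 4: adjacent identical consonants /rr/ → not permitted
/vnor/ — σ1 onset /vn/ (2C), coda /r/ ok → permitted
/lmir.ril/ — violates constraint 4: adjacent identical consonants /rr/ → not permitted

/vnor/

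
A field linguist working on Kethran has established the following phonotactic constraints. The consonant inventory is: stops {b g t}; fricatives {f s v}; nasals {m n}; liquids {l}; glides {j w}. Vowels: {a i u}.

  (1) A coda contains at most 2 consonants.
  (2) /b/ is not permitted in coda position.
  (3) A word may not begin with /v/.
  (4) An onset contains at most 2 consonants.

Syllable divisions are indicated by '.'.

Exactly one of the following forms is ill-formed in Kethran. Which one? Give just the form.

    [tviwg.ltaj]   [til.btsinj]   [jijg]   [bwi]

[tviwg.ltaj] — σ1 onset /tv/ (2C), coda /wg/ (2C) ok; σ2 onset /lt/ (2C), coda /j/ ok → well-formed
[til.btsinj] — violates constraint 4: syllable 2 onset /bts/ has 3 consonants (> 2) → ill-formed
[jijg] — σ1 onset /j/, coda /jg/ (2C) ok → well-formed
[bwi] — σ1 onset /bw/ (2C), coda /∅/ ok → well-formed

[til.btsinj]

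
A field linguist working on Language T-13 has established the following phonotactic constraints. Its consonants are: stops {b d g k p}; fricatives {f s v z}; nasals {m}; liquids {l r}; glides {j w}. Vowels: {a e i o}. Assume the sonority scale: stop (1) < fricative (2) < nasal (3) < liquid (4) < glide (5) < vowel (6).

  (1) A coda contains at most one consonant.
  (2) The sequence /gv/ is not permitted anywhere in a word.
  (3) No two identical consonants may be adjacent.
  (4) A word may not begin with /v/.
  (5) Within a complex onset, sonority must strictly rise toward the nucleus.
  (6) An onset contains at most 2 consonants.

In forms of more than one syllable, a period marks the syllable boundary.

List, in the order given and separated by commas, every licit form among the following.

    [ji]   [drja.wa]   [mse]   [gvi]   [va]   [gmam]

[ji], [gmam]

[ji] — σ1 onset /j/, coda /∅/ ok → licit
[drja.wa] — violates constraint 6: syllable 1 onset /drj/ has 3 consonants (> 2) → illicit
[mse] — violates constraint 5: syllable 1 onset /ms/: /m/ (nasal, 3) → /s/ (fricative, 2) does not rise → illicit
[gvi] — violates constraint 2: contains banned sequence /gv/ → illicit
[va] — violates constraint 4: word begins with /v/ → illicit
[gmam] — σ1 onset /gm/ (1→3 rises), coda /m/ ok → licit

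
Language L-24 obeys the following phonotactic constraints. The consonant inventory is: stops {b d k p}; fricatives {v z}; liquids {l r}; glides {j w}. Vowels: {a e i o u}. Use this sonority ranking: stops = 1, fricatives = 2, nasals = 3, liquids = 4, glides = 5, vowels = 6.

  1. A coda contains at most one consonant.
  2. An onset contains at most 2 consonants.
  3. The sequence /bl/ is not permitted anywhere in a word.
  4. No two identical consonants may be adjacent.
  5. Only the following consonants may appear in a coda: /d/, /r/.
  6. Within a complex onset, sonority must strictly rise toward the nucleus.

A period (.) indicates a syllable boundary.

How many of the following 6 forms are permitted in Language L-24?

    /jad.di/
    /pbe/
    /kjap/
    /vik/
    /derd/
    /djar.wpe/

0

/jad.di/ — violates constraint 4: adjacent identical consonants /dd/ → not permitted
/pbe/ — violates constraint 6: syllable 1 onset /pb/: /p/ (stop, 1) → /b/ (stop, 1) does not rise → not permitted
/kjap/ — violates constraint 5: syllable 1 coda contains /p/, which is not a licensed coda consonant → not permitted
/vik/ — violates constraint 5: syllable 1 coda contains /k/, which is not a licensed coda consonant → not permitted
/derd/ — violates constraint 1: syllable 1 coda /rd/ has 2 consonants (> 1) → not permitted
/djar.wpe/ — violates constraint 6: syllable 2 onset /wp/: /w/ (glide, 5) → /p/ (stop, 1) does not rise → not permitted
No form is permitted → 0.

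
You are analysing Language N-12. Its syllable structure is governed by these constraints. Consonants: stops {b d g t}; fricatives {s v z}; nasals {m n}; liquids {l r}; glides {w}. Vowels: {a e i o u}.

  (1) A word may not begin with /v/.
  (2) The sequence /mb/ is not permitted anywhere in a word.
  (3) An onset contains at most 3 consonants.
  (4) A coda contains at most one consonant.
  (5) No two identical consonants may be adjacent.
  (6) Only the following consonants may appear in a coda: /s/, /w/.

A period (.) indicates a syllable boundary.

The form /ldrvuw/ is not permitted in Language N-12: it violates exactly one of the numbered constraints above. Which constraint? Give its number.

/ldrvuw/: syllable 1 onset /ldrv/ has 4 consonants (> 3).
This is a violation of constraint 3: "An onset contains at most 3 consonants."
The remaining constraints (1, 2, 4, 5, 6) are satisfied.

3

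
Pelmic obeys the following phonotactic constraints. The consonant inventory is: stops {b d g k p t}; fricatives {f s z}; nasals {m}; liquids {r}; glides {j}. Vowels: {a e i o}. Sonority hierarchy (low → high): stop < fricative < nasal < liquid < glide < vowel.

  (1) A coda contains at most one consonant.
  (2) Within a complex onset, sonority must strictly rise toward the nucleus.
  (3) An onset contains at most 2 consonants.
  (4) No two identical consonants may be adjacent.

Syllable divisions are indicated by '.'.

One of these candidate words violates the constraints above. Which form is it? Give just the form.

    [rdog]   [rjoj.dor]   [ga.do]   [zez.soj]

[rdog]

[rdog] — violates constraint 2: syllable 1 onset /rd/: /r/ (liquid, 4) → /d/ (stop, 1) does not rise → phonotactically illegal
[rjoj.dor] — σ1 onset /rj/ (4→5 rises), coda /j/ ok; σ2 onset /d/, coda /r/ ok → phonotactically legal
[ga.do] — σ1 onset /g/, coda /∅/ ok; σ2 onset /d/, coda /∅/ ok → phonotactically legal
[zez.soj] — σ1 onset /z/, coda /z/ ok; σ2 onset /s/, coda /j/ ok → phonotactically legal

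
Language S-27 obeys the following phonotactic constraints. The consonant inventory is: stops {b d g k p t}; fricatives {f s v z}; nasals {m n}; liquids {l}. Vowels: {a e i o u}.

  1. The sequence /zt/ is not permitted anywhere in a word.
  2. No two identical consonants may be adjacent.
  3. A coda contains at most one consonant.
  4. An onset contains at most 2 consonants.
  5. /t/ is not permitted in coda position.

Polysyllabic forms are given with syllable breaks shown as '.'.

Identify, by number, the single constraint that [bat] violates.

5

[bat]: syllable 1 coda contains /t/.
This is a violation of constraint 5: "/t/ is not permitted in coda position."
The remaining constraints (1, 2, 3, 4) are satisfied.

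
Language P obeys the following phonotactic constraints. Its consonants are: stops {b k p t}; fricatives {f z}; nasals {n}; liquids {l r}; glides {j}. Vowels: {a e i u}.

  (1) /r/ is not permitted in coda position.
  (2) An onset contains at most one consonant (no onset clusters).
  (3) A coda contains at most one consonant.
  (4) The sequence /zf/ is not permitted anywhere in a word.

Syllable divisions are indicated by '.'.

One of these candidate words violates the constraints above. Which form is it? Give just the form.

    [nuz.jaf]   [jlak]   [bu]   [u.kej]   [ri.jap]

[jlak]

[nuz.jaf] — σ1 onset /n/, coda /z/ ok; σ2 onset /j/, coda /f/ ok → phonotactically legal
[jlak] — violates constraint 2: syllable 1 onset /jl/ has 2 consonants (> 1) → phonotactically illegal
[bu] — σ1 onset /b/, coda /∅/ ok → phonotactically legal
[u.kej] — σ1 onset /∅/, coda /∅/ ok; σ2 onset /k/, coda /j/ ok → phonotactically legal
[ri.jap] — σ1 onset /r/, coda /∅/ ok; σ2 onset /j/, coda /p/ ok → phonotactically legal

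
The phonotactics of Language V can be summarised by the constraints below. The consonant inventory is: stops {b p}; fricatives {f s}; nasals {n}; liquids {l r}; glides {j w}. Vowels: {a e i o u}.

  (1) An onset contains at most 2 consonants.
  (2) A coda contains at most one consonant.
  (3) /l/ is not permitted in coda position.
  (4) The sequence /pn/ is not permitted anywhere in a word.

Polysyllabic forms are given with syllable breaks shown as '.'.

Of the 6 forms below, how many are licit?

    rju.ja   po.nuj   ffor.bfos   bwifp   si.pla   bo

rju.ja — σ1 onset /rj/ (2C), coda /∅/ ok; σ2 onset /j/, coda /∅/ ok → licit
po.nuj — σ1 onset /p/, coda /∅/ ok; σ2 onset /n/, coda /j/ ok → licit
ffor.bfos — σ1 onset /ff/ (2C), coda /r/ ok; σ2 onset /bf/ (2C), coda /s/ ok → licit
bwifp — violates constraint 2: syllable 1 coda /fp/ has 2 consonants (> 1) → illicit
si.pla — σ1 onset /s/, coda /∅/ ok; σ2 onset /pl/ (2C), coda /∅/ ok → licit
bo — σ1 onset /b/, coda /∅/ ok → licit
Licit: rju.ja, po.nuj, ffor.bfos, si.pla, bo → 5.

5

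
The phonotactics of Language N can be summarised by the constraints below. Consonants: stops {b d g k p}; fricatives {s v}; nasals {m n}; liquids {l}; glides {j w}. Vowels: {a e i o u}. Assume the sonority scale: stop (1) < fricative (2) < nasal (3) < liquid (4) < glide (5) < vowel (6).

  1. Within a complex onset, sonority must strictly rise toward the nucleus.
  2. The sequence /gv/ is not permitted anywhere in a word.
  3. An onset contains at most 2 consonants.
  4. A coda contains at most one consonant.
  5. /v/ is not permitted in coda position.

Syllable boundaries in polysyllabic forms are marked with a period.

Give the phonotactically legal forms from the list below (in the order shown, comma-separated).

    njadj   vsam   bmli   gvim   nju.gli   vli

njadj — violates constraint 4: syllable 1 coda /dj/ has 2 consonants (> 1) → phonotactically illegal
vsam — violates constraint 1: syllable 1 onset /vs/: /v/ (fricative, 2) → /s/ (fricative, 2) does not rise → phonotactically illegal
bmli — violates constraint 3: syllable 1 onset /bml/ has 3 consonants (> 2) → phonotactically illegal
gvim — violates constraint 2: contains banned sequence /gv/ → phonotactically illegal
nju.gli — σ1 onset /nj/ (3→5 rises), coda /∅/ ok; σ2 onset /gl/ (1→4 rises), coda /∅/ ok → phonotactically legal
vli — σ1 onset /vl/ (2→4 rises), coda /∅/ ok → phonotactically legal

nju.gli, vli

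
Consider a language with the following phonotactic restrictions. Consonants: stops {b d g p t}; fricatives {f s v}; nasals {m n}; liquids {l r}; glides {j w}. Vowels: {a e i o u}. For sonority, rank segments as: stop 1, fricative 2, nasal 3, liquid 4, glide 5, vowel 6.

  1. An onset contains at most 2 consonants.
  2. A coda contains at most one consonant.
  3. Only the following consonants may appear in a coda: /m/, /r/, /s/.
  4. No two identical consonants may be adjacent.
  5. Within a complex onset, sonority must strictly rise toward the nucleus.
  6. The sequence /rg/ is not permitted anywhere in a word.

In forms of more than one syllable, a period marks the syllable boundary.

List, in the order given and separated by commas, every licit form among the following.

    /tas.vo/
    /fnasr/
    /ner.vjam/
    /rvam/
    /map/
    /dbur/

/tas.vo/ — σ1 onset /t/, coda /s/ ok; σ2 onset /v/, coda /∅/ ok → licit
/fnasr/ — violates constraint 2: syllable 1 coda /sr/ has 2 consonants (> 1) → illicit
/ner.vjam/ — σ1 onset /n/, coda /r/ ok; σ2 onset /vj/ (2→5 rises), coda /m/ ok → licit
/rvam/ — violates constraint 5: syllable 1 onset /rv/: /r/ (liquid, 4) → /v/ (fricative, 2) does not rise → illicit
/map/ — violates constraint 3: syllable 1 coda contains /p/, which is not a licensed coda consonant → illicit
/dbur/ — violates constraint 5: syllable 1 onset /db/: /d/ (stop, 1) → /b/ (stop, 1) does not rise → illicit

/tas.vo/, /ner.vjam/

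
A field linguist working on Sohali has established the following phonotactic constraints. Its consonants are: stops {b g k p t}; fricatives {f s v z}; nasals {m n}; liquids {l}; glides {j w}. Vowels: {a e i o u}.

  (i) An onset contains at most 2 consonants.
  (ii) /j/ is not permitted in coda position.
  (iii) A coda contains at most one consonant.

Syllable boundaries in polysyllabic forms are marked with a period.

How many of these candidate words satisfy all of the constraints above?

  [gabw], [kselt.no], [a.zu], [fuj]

[gabw] — violates constraint (iii): syllable 1 coda /bw/ has 2 consonants (> 1) → illicit
[kselt.no] — violates constraint (iii): syllable 1 coda /lt/ has 2 consonants (> 1) → illicit
[a.zu] — σ1 onset /∅/, coda /∅/ ok; σ2 onset /z/, coda /∅/ ok → licit
[fuj] — violates constraint (ii): syllable 1 coda contains /j/ → illicit
Licit: [a.zu] → 1.

1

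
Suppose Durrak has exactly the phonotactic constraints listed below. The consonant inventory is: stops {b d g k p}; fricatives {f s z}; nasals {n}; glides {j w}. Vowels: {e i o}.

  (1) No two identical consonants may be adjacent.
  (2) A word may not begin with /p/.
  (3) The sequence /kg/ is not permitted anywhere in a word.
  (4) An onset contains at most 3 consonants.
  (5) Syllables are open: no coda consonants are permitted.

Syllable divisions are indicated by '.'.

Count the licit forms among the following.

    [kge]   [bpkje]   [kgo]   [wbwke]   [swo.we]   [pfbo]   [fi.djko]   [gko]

[kge] — violates constraint 3: contains banned sequence /kg/ → illicit
[bpkje] — violates constraint 4: syllable 1 onset /bpkj/ has 4 consonants (> 3) → illicit
[kgo] — violates constraint 3: contains banned sequence /kg/ → illicit
[wbwke] — violates constraint 4: syllable 1 onset /wbwk/ has 4 consonants (> 3) → illicit
[swo.we] — σ1 onset /sw/ (2C), coda /∅/ ok; σ2 onset /w/, coda /∅/ ok → licit
[pfbo] — violates constraint 2: word begins with /p/ → illicit
[fi.djko] — σ1 onset /f/, coda /∅/ ok; σ2 onset /djk/ (3C), coda /∅/ ok → licit
[gko] — σ1 onset /gk/ (2C), coda /∅/ ok → licit
Licit: [swo.we], [fi.djko], [gko] → 3.

3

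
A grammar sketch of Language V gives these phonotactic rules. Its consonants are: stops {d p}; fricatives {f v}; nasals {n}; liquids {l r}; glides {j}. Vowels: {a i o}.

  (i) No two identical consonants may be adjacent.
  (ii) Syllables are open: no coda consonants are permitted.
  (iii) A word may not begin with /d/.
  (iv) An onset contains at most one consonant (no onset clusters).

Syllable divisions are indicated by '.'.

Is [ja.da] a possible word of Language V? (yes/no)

yes

[ja.da] — σ1 onset /j/, coda /∅/ ok; σ2 onset /d/, coda /∅/ ok → phonotactically legal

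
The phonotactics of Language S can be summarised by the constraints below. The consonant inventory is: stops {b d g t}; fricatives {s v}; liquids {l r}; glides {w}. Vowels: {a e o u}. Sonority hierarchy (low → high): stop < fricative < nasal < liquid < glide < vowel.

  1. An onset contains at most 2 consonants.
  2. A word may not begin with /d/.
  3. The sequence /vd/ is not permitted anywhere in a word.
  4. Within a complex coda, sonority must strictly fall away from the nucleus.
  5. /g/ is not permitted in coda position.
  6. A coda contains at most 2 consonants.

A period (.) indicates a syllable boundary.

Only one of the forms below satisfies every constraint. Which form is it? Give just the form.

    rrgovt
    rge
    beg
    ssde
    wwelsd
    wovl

rge

rrgovt — violates constraint 1: syllable 1 onset /rrg/ has 3 consonants (> 2) → ill-formed
rge — σ1 onset /rg/ (2C), coda /∅/ ok → well-formed
beg — violates constraint 5: syllable 1 coda contains /g/ → ill-formed
ssde — violates constraint 1: syllable 1 onset /ssd/ has 3 consonants (> 2) → ill-formed
wwelsd — violates constraint 6: syllable 1 coda /lsd/ has 3 consonants (> 2) → ill-formed
wovl — violates constraint 4: syllable 1 coda /vl/: /v/ (fricative, 2) → /l/ (liquid, 4) does not fall → ill-formed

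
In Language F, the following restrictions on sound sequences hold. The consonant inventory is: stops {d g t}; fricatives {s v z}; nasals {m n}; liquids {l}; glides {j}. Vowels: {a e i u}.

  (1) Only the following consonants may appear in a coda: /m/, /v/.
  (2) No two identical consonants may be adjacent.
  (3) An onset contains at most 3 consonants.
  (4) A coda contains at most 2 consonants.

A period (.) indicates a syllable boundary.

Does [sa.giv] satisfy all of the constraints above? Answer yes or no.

yes

[sa.giv] — σ1 onset /s/, coda /∅/ ok; σ2 onset /g/, coda /v/ ok → permitted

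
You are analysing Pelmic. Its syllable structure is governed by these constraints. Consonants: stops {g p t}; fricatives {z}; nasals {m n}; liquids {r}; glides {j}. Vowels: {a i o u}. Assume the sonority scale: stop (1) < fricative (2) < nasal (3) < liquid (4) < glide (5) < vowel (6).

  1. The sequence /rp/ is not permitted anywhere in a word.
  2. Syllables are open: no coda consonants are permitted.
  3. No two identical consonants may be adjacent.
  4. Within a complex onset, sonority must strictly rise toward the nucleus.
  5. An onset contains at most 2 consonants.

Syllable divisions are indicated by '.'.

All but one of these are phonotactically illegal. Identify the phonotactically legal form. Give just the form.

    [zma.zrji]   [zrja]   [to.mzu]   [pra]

[zma.zrji] — violates constraint 5: syllable 2 onset /zrj/ has 3 consonants (> 2) → phonotactically illegal
[zrja] — violates constraint 5: syllable 1 onset /zrj/ has 3 consonants (> 2) → phonotactically illegal
[to.mzu] — violates constraint 4: syllable 2 onset /mz/: /m/ (nasal, 3) → /z/ (fricative, 2) does not rise → phonotactically illegal
[pra] — σ1 onset /pr/ (1→4 rises), coda /∅/ ok → phonotactically legal

[pra]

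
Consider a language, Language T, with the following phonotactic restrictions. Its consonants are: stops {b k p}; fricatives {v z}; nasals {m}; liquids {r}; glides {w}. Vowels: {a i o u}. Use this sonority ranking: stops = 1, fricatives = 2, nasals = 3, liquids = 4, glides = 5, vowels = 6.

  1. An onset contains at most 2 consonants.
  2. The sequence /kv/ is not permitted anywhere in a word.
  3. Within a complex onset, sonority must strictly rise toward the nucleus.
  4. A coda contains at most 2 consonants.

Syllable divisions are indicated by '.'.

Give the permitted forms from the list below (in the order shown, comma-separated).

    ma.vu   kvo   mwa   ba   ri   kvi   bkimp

ma.vu, mwa, ba, ri

ma.vu — σ1 onset /m/, coda /∅/ ok; σ2 onset /v/, coda /∅/ ok → permitted
kvo — violates constraint 2: contains banned sequence /kv/ → not permitted
mwa — σ1 onset /mw/ (3→5 rises), coda /∅/ ok → permitted
ba — σ1 onset /b/, coda /∅/ ok → permitted
ri — σ1 onset /r/, coda /∅/ ok → permitted
kvi — violates constraint 2: contains banned sequence /kv/ → not permitted
bkimp — violates constraint 3: syllable 1 onset /bk/: /b/ (stop, 1) → /k/ (stop, 1) does not rise → not permitted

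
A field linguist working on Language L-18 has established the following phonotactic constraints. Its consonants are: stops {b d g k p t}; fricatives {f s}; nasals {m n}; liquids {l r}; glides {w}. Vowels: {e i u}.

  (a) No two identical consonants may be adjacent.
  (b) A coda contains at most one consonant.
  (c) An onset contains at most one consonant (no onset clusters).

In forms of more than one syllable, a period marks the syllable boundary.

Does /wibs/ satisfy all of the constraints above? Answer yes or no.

/wibs/ — violates constraint (b): syllable 1 coda /bs/ has 2 consonants (> 1) → not permitted

no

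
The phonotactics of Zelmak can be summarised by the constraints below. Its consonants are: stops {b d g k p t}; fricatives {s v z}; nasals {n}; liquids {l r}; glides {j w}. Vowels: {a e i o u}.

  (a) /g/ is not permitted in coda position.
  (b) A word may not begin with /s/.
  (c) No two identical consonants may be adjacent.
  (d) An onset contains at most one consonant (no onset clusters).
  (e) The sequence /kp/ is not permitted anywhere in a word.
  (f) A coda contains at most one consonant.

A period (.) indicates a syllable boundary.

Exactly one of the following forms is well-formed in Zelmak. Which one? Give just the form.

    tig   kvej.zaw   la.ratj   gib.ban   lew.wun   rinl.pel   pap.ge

tig — violates constraint (a): syllable 1 coda contains /g/ → ill-formed
kvej.zaw — violates constraint (d): syllable 1 onset /kv/ has 2 consonants (> 1) → ill-formed
la.ratj — violates constraint (f): syllable 2 coda /tj/ has 2 consonants (> 1) → ill-formed
gib.ban — violates constraint (c): adjacent identical consonants /bb/ → ill-formed
lew.wun — violates constraint (c): adjacent identical consonants /ww/ → ill-formed
rinl.pel — violates constraint (f): syllable 1 coda /nl/ has 2 consonants (> 1) → ill-formed
pap.ge — σ1 onset /p/, coda /p/ ok; σ2 onset /g/, coda /∅/ ok → well-formed

pap.ge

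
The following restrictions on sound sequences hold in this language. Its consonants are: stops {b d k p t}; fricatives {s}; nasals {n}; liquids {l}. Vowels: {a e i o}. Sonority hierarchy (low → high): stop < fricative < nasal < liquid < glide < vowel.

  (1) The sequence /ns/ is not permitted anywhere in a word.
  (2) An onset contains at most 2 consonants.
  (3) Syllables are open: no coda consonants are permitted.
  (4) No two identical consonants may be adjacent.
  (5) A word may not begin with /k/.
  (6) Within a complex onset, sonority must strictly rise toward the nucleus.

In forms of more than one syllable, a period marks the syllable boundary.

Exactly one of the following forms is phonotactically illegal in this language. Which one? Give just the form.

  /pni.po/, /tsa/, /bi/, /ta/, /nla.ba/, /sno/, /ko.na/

/ko.na/

/pni.po/ — σ1 onset /pn/ (1→3 rises), coda /∅/ ok; σ2 onset /p/, coda /∅/ ok → phonotactically legal
/tsa/ — σ1 onset /ts/ (1→2 rises), coda /∅/ ok → phonotactically legal
/bi/ — σ1 onset /b/, coda /∅/ ok → phonotactically legal
/ta/ — σ1 onset /t/, coda /∅/ ok → phonotactically legal
/nla.ba/ — σ1 onset /nl/ (3→4 rises), coda /∅/ ok; σ2 onset /b/, coda /∅/ ok → phonotactically legal
/sno/ — σ1 onset /sn/ (2→3 rises), coda /∅/ ok → phonotactically legal
/ko.na/ — violates constraint 5: word begins with /k/ → phonotactically illegal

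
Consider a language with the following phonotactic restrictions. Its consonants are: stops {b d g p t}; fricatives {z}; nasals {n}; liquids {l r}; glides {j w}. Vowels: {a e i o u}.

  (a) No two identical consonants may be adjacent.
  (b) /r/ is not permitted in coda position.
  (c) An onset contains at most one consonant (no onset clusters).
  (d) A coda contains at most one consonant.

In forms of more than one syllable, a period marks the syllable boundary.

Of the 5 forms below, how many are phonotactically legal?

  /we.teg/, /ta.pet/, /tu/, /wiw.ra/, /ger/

4

/we.teg/ — σ1 onset /w/, coda /∅/ ok; σ2 onset /t/, coda /g/ ok → phonotactically legal
/ta.pet/ — σ1 onset /t/, coda /∅/ ok; σ2 onset /p/, coda /t/ ok → phonotactically legal
/tu/ — σ1 onset /t/, coda /∅/ ok → phonotactically legal
/wiw.ra/ — σ1 onset /w/, coda /w/ ok; σ2 onset /r/, coda /∅/ ok → phonotactically legal
/ger/ — violates constraint (b): syllable 1 coda contains /r/ → phonotactically illegal
Phonotactically legal: /we.teg/, /ta.pet/, /tu/, /wiw.ra/ → 4.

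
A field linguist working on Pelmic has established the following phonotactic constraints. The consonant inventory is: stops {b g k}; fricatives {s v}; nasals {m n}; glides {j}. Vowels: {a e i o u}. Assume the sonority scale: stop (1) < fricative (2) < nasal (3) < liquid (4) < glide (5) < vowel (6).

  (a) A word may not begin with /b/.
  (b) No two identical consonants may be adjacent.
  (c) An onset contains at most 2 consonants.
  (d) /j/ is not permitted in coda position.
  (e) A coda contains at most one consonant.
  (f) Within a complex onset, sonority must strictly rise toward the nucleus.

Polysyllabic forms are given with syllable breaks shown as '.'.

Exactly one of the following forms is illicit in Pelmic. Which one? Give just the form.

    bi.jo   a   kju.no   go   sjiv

bi.jo

bi.jo — violates constraint (a): word begins with /b/ → illicit
a — σ1 onset /∅/, coda /∅/ ok → licit
kju.no — σ1 onset /kj/ (1→5 rises), coda /∅/ ok; σ2 onset /n/, coda /∅/ ok → licit
go — σ1 onset /g/, coda /∅/ ok → licit
sjiv — σ1 onset /sj/ (2→5 rises), coda /v/ ok → licit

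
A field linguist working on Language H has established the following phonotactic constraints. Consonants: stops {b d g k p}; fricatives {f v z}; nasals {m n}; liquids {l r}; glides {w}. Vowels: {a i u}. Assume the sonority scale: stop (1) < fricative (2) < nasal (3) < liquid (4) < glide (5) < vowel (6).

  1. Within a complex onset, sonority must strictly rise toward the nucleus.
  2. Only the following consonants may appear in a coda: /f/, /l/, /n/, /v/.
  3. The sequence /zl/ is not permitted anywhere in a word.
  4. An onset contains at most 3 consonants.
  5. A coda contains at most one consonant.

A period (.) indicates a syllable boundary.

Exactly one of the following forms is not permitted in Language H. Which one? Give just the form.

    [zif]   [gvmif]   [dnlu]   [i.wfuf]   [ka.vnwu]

[i.wfuf]

[zif] — σ1 onset /z/, coda /f/ ok → permitted
[gvmif] — σ1 onset /gvm/ (1→2→3 rises), coda /f/ ok → permitted
[dnlu] — σ1 onset /dnl/ (1→3→4 rises), coda /∅/ ok → permitted
[i.wfuf] — violates constraint 1: syllable 2 onset /wf/: /w/ (glide, 5) → /f/ (fricative, 2) does not rise → not permitted
[ka.vnwu] — σ1 onset /k/, coda /∅/ ok; σ2 onset /vnw/ (2→3→5 rises), coda /∅/ ok → permitted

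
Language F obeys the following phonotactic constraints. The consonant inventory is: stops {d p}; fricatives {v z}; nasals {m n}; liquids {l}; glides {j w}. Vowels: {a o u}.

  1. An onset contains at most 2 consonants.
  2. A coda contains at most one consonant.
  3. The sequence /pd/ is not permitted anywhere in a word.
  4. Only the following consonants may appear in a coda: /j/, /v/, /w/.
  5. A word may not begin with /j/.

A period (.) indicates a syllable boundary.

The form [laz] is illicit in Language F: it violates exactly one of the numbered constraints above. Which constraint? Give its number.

[laz]: syllable 1 coda contains /z/, which is not a licensed coda consonant.
This is a violation of constraint 4: "Only the following consonants may appear in a coda: /j/, /v/, /w/."
The remaining constraints (1, 2, 3, 5) are satisfied.

4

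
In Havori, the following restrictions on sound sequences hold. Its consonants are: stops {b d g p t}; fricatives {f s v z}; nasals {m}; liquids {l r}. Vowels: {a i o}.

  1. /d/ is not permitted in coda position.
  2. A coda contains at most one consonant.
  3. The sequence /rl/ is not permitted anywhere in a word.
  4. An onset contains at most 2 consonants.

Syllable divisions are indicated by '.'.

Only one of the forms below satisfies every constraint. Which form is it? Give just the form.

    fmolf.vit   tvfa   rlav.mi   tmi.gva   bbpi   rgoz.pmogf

tmi.gva

fmolf.vit — violates constraint 2: syllable 1 coda /lf/ has 2 consonants (> 1) → ill-formed
tvfa — violates constraint 4: syllable 1 onset /tvf/ has 3 consonants (> 2) → ill-formed
rlav.mi — violates constraint 3: contains banned sequence /rl/ → ill-formed
tmi.gva — σ1 onset /tm/ (2C), coda /∅/ ok; σ2 onset /gv/ (2C), coda /∅/ ok → well-formed
bbpi — violates constraint 4: syllable 1 onset /bbp/ has 3 consonants (> 2) → ill-formed
rgoz.pmogf — violates constraint 2: syllable 2 coda /gf/ has 2 consonants (> 1) → ill-formed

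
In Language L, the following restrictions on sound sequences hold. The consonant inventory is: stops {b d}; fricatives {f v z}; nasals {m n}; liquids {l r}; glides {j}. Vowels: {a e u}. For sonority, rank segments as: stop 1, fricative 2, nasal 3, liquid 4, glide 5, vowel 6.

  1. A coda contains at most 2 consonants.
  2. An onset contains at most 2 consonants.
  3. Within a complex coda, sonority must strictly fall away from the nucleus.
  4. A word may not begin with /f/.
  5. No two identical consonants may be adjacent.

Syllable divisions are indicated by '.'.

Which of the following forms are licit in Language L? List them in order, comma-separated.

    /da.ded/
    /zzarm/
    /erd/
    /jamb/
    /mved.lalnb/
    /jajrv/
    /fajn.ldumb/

/da.ded/, /erd/, /jamb/

/da.ded/ — σ1 onset /d/, coda /∅/ ok; σ2 onset /d/, coda /d/ ok → licit
/zzarm/ — violates constraint 5: adjacent identical consonants /zz/ → illicit
/erd/ — σ1 onset /∅/, coda /rd/ (4→1 falls) ok → licit
/jamb/ — σ1 onset /j/, coda /mb/ (3→1 falls) ok → licit
/mved.lalnb/ — violates constraint 1: syllable 2 coda /lnb/ has 3 consonants (> 2) → illicit
/jajrv/ — violates constraint 1: syllable 1 coda /jrv/ has 3 consonants (> 2) → illicit
/fajn.ldumb/ — violates constraint 4: word begins with /f/ → illicit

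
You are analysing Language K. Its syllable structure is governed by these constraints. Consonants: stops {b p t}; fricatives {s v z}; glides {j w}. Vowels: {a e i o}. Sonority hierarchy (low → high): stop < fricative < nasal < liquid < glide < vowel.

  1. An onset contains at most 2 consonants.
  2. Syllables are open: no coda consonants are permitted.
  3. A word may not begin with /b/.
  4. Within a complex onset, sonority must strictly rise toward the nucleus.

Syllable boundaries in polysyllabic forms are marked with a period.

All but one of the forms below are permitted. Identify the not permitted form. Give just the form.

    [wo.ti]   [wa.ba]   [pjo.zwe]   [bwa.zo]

[wo.ti] — σ1 onset /w/, coda /∅/ ok; σ2 onset /t/, coda /∅/ ok → permitted
[wa.ba] — σ1 onset /w/, coda /∅/ ok; σ2 onset /b/, coda /∅/ ok → permitted
[pjo.zwe] — σ1 onset /pj/ (1→5 rises), coda /∅/ ok; σ2 onset /zw/ (2→5 rises), coda /∅/ ok → permitted
[bwa.zo] — violates constraint 3: word begins with /b/ → not permitted

[bwa.zo]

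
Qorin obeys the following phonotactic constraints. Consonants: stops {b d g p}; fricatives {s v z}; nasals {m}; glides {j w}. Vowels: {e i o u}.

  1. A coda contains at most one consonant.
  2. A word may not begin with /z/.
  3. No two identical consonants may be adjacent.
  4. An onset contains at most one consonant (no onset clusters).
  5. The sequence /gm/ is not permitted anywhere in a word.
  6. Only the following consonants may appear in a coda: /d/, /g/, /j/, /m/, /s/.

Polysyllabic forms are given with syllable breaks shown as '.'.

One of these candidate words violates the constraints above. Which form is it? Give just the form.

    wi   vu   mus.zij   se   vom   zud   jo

zud

wi — σ1 onset /w/, coda /∅/ ok → permitted
vu — σ1 onset /v/, coda /∅/ ok → permitted
mus.zij — σ1 onset /m/, coda /s/ ok; σ2 onset /z/, coda /j/ ok → permitted
se — σ1 onset /s/, coda /∅/ ok → permitted
vom — σ1 onset /v/, coda /m/ ok → permitted
zud — violates constraint 2: word begins with /z/ → not permitted
jo — σ1 onset /j/, coda /∅/ ok → permitted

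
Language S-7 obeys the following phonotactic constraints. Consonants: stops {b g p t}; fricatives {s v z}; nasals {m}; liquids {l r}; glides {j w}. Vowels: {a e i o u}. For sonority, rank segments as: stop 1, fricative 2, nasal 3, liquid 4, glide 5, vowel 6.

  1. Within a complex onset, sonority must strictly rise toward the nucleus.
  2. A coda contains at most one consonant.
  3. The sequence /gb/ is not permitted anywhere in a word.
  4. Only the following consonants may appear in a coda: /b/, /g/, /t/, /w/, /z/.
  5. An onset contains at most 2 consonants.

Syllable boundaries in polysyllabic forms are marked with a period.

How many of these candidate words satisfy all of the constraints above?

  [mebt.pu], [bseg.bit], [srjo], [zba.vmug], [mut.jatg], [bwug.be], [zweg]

1

[mebt.pu] — violates constraint 2: syllable 1 coda /bt/ has 2 consonants (> 1) → illicit
[bseg.bit] — violates constraint 3: contains banned sequence /gb/ → illicit
[srjo] — violates constraint 5: syllable 1 onset /srj/ has 3 consonants (> 2) → illicit
[zba.vmug] — violates constraint 1: syllable 1 onset /zb/: /z/ (fricative, 2) → /b/ (stop, 1) does not rise → illicit
[mut.jatg] — violates constraint 2: syllable 2 coda /tg/ has 2 consonants (> 1) → illicit
[bwug.be] — violates constraint 3: contains banned sequence /gb/ → illicit
[zweg] — σ1 onset /zw/ (2→5 rises), coda /g/ ok → licit
Licit: [zweg] → 1.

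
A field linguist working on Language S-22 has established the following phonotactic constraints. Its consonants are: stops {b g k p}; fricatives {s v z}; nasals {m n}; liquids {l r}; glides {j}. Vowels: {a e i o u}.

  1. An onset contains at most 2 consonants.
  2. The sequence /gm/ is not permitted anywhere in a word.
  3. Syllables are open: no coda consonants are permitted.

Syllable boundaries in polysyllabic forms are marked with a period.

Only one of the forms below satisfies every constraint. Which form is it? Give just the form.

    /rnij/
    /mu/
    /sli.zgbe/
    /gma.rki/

/mu/

/rnij/ — violates constraint 3: syllable 1 coda /j/ has 1 consonant (> 0) → illicit
/mu/ — σ1 onset /m/, coda /∅/ ok → licit
/sli.zgbe/ — violates constraint 1: syllable 2 onset /zgb/ has 3 consonants (> 2) → illicit
/gma.rki/ — violates constraint 2: contains banned sequence /gm/ → illicit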